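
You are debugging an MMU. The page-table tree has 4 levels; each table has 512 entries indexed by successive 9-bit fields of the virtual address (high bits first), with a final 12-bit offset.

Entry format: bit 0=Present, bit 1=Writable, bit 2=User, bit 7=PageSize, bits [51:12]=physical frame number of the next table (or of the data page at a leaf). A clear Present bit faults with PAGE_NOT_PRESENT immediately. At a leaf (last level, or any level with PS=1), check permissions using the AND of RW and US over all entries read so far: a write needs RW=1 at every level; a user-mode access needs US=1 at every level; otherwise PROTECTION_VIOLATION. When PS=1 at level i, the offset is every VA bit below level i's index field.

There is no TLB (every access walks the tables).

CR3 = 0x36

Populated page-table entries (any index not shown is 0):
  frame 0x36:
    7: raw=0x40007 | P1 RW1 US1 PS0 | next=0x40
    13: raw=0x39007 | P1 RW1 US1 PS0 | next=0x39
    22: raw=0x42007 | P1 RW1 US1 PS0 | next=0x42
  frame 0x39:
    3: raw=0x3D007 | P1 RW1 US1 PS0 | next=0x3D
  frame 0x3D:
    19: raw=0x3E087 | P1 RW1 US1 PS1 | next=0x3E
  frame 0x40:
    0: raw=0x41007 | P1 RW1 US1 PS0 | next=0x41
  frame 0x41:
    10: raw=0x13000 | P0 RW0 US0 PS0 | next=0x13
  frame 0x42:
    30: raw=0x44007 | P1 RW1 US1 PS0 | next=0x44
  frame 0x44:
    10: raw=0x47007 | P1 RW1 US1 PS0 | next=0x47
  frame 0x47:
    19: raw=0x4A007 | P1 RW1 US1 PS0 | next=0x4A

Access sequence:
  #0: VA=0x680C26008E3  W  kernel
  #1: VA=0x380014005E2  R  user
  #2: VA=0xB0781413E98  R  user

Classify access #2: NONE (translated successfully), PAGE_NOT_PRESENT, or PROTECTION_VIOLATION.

Trace:
#0 VA=0x680C26008E3 (w,kernel):
  lvl0: tbl 0x36, slot 13 ⇒ 0x39007 (P1/RW1/US1/PS0)
  lvl1: tbl 0x39, slot 3 ⇒ 0x3D007 (P1/RW1/US1/PS0)
  lvl2: tbl 0x3D, slot 19 ⇒ 0x3E087 (P1/RW1/US1/PS1)
  ✓ 0x3E8E3 (huge @L2)  — 3 lookups
#1 VA=0x380014005E2 (r,user):
  lvl0: tbl 0x36, slot 7 ⇒ 0x40007 (P1/RW1/US1/PS0)
  lvl1: tbl 0x40, slot 0 ⇒ 0x41007 (P1/RW1/US1/PS0)
  lvl2: tbl 0x41, slot 10 ⇒ 0x13000 (P0/RW0/US0/PS0)
  ⇒ fault: PAGE_NOT_PRESENT  — 3 lookups
#2 VA=0xB0781413E98 (r,user):
  lvl0: tbl 0x36, slot 22 ⇒ 0x42007 (P1/RW1/US1/PS0)
  lvl1: tbl 0x42, slot 30 ⇒ 0x44007 (P1/RW1/US1/PS0)
  lvl2: tbl 0x44, slot 10 ⇒ 0x47007 (P1/RW1/US1/PS0)
  lvl3: tbl 0x47, slot 19 ⇒ 0x4A007 (P1/RW1/US1/PS0)
  ✓ 0x4AE98  — 4 lookups

Access #2 fault: NONE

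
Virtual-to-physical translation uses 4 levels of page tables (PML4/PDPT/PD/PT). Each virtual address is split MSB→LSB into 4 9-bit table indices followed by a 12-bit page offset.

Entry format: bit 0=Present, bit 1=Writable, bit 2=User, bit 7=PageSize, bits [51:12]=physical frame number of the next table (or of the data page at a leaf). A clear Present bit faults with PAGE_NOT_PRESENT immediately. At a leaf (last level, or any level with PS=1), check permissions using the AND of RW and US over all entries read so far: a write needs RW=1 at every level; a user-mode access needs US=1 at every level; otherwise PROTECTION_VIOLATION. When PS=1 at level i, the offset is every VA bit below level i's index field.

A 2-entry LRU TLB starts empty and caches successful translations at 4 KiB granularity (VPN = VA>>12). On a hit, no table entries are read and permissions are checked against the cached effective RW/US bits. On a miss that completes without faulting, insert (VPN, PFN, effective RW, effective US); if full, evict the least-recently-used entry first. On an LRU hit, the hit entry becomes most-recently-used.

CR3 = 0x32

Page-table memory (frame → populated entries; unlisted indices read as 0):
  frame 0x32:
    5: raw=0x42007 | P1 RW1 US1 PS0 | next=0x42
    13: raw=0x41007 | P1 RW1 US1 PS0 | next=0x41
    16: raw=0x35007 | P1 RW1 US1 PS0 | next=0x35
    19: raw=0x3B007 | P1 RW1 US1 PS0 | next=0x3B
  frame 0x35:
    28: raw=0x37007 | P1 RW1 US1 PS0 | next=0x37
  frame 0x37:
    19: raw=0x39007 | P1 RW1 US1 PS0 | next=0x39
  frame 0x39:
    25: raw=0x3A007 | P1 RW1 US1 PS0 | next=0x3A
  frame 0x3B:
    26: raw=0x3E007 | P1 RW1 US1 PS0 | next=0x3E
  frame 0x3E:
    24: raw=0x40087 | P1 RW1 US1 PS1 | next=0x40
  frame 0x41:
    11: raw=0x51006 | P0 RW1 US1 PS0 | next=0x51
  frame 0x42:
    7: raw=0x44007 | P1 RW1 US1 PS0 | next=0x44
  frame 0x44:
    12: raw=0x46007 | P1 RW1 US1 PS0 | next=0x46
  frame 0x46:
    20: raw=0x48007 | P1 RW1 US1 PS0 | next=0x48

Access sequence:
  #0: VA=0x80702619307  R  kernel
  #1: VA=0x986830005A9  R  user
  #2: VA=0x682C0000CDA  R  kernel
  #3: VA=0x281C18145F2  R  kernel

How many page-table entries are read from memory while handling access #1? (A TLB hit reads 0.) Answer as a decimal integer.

Trace:
#0 VA=0x80702619307 (r,kernel):
  lvl0: tbl 0x32, slot 16 ⇒ 0x35007 (P1/RW1/US1/PS0)
  lvl1: tbl 0x35, slot 28 ⇒ 0x37007 (P1/RW1/US1/PS0)
  lvl2: tbl 0x37, slot 19 ⇒ 0x39007 (P1/RW1/US1/PS0)
  lvl3: tbl 0x39, slot 25 ⇒ 0x3A007 (P1/RW1/US1/PS0)
  ✓ 0x3A307  — 4 lookups
#1 VA=0x986830005A9 (r,user):
  lvl0: tbl 0x32, slot 19 ⇒ 0x3B007 (P1/RW1/US1/PS0)
  lvl1: tbl 0x3B, slot 26 ⇒ 0x3E007 (P1/RW1/US1/PS0)
  lvl2: tbl 0x3E, slot 24 ⇒ 0x40087 (P1/RW1/US1/PS1)
  ✓ 0x405A9 (huge @L2)  — 3 lookups
#2 VA=0x682C0000CDA (r,kernel):
  lvl0: tbl 0x32, slot 13 ⇒ 0x41007 (P1/RW1/US1/PS0)
  lvl1: tbl 0x41, slot 11 ⇒ 0x51006 (P0/RW1/US1/PS0)
  ✗ PAGE_NOT_PRESENT  [2 reads]
#3 VA=0x281C18145F2 (r,kernel):
  lvl0: tbl 0x32, slot 5 ⇒ 0x42007 (P1/RW1/US1/PS0)
  lvl1: tbl 0x42, slot 7 ⇒ 0x44007 (P1/RW1/US1/PS0)
  lvl2: tbl 0x44, slot 12 ⇒ 0x46007 (P1/RW1/US1/PS0)
  lvl3: tbl 0x46, slot 20 ⇒ 0x48007 (P1/RW1/US1/PS0)
  ✓ 0x485F2  — 4 lookups

Entries read for #1: 3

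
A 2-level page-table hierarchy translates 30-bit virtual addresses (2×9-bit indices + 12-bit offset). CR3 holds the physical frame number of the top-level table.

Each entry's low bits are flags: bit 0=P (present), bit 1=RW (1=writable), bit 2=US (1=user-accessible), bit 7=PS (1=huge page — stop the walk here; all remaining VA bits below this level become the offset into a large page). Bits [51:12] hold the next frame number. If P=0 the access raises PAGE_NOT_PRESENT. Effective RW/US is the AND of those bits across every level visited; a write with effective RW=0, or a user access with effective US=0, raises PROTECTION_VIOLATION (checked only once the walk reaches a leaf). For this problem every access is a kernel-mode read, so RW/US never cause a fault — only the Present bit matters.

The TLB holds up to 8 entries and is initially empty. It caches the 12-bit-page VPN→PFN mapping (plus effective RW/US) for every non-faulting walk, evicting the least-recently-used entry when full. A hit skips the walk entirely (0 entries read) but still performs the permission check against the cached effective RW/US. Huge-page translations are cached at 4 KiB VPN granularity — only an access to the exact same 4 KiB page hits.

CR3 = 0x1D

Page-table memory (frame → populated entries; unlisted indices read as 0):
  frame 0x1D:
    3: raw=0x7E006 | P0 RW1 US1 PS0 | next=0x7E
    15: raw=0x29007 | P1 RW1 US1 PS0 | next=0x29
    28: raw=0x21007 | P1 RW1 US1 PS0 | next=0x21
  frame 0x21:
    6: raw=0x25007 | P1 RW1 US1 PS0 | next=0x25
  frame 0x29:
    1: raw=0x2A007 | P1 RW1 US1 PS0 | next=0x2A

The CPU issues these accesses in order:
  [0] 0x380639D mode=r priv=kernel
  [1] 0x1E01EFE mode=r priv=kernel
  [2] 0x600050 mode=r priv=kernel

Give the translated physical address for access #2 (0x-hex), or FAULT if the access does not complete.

Walk each access:
#0 VA=0x380639D (r,kernel):
  L0: frame=0x1D idx=28 entry=0x21007 [P=1 RW=1 US=1 PS=0]
  L1: frame=0x21 idx=6 entry=0x25007 [P=1 RW=1 US=1 PS=0]
  ✓ 0x2539D  — 2 lookups
#1 VA=0x1E01EFE (r,kernel):
  L0: frame=0x1D idx=15 entry=0x29007 [P=1 RW=1 US=1 PS=0]
  L1: frame=0x29 idx=1 entry=0x2A007 [P=1 RW=1 US=1 PS=0]
  ✓ 0x2AEFE  — 2 lookups
#2 VA=0x600050 (r,kernel):
  L0: frame=0x1D idx=3 entry=0x7E006 [P=0 RW=1 US=1 PS=0]
  ✗ PAGE_NOT_PRESENT  [1 reads]

Access #2 PA: FAULT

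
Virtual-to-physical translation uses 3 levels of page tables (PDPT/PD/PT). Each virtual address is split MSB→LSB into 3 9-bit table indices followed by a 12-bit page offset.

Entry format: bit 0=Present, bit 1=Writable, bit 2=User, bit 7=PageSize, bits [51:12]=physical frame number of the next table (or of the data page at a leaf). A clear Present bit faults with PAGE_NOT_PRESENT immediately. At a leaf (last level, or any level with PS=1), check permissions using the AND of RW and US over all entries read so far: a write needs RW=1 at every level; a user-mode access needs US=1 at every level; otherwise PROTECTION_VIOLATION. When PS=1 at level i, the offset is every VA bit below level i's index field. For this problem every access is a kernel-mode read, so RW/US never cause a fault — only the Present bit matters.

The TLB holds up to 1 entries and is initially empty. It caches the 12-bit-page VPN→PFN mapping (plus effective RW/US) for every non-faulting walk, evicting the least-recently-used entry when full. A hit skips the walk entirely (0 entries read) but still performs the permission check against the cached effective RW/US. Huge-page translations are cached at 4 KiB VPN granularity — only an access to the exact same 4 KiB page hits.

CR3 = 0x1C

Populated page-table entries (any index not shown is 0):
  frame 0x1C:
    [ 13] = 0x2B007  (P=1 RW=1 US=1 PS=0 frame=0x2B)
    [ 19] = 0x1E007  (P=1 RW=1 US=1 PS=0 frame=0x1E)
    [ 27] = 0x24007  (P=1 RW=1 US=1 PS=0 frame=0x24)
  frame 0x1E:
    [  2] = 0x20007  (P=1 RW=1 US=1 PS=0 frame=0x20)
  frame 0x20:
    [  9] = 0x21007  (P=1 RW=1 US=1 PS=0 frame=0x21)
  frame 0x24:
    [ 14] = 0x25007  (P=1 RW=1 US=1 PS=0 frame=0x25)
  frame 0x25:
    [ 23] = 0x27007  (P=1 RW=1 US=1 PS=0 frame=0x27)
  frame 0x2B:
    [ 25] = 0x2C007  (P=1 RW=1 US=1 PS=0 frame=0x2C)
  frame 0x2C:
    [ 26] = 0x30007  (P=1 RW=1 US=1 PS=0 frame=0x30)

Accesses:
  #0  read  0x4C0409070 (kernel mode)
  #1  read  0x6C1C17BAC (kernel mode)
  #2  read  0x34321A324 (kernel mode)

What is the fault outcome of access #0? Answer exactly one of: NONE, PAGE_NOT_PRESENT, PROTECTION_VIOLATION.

Trace:
#0 VA=0x4C0409070 (r,kernel):
  lvl0: tbl 0x1C, slot 19 ⇒ 0x1E007 (P1/RW1/US1/PS0)
  lvl1: tbl 0x1E, slot 2 ⇒ 0x20007 (P1/RW1/US1/PS0)
  lvl2: tbl 0x20, slot 9 ⇒ 0x21007 (P1/RW1/US1/PS0)
  → PA=0x21070  (3 entries read)
#1 VA=0x6C1C17BAC (r,kernel):
  lvl0: tbl 0x1C, slot 27 ⇒ 0x24007 (P1/RW1/US1/PS0)
  lvl1: tbl 0x24, slot 14 ⇒ 0x25007 (P1/RW1/US1/PS0)
  lvl2: tbl 0x25, slot 23 ⇒ 0x27007 (P1/RW1/US1/PS0)
  → PA=0x27BAC  (3 entries read)
#2 VA=0x34321A324 (r,kernel):
  lvl0: tbl 0x1C, slot 13 ⇒ 0x2B007 (P1/RW1/US1/PS0)
  lvl1: tbl 0x2B, slot 25 ⇒ 0x2C007 (P1/RW1/US1/PS0)
  lvl2: tbl 0x2C, slot 26 ⇒ 0x30007 (P1/RW1/US1/PS0)
  → PA=0x30324  (3 entries read)

Access #0 fault: NONE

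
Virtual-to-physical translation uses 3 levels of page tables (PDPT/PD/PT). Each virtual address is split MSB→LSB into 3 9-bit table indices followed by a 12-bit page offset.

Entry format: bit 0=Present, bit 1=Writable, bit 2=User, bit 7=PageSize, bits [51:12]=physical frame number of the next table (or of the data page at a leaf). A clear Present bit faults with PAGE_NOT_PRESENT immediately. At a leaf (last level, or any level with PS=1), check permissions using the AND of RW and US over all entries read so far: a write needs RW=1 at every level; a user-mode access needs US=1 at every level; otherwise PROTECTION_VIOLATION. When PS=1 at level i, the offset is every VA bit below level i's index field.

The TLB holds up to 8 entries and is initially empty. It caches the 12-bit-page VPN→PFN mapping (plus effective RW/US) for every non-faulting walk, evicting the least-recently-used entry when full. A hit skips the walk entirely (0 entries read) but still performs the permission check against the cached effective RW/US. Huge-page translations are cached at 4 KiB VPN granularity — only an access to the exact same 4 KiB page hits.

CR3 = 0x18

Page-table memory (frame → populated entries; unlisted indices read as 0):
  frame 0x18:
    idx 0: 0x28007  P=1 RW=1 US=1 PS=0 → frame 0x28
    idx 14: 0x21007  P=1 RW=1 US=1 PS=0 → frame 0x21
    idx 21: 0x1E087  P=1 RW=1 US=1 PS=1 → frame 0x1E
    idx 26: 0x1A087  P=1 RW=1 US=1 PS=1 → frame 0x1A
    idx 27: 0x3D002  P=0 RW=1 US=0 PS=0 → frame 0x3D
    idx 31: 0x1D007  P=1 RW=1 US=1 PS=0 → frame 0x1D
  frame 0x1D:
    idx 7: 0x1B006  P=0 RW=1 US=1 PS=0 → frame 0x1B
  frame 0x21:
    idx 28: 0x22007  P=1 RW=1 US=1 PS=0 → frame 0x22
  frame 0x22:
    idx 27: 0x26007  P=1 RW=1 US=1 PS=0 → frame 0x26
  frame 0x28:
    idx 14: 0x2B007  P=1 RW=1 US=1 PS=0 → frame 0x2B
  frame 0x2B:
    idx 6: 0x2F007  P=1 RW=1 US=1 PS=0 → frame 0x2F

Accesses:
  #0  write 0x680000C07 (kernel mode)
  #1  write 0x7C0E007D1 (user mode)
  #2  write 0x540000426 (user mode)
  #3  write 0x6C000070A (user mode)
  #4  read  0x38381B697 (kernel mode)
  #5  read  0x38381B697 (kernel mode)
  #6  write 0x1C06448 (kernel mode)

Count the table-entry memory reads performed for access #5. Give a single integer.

Per-access translation:
#0 VA=0x680000C07 (w,kernel):
  [0] read 0x18 idx=26: raw=0x1A087 flags P=1 W=1 U=1 S=1
  ⇒ phys 0x1AC07 (huge @L0)  [1 reads]
#1 VA=0x7C0E007D1 (w,user):
  [0] read 0x18 idx=31: raw=0x1D007 flags P=1 W=1 U=1 S=0
  [1] read 0x1D idx=7: raw=0x1B006 flags P=0 W=1 U=1 S=0
  ⇒ fault: PAGE_NOT_PRESENT  — 2 lookups
#2 VA=0x540000426 (w,user):
  [0] read 0x18 idx=21: raw=0x1E087 flags P=1 W=1 U=1 S=1
  ⇒ phys 0x1E426 (huge @L0)  [1 reads]
#3 VA=0x6C000070A (w,user):
  [0] read 0x18 idx=27: raw=0x3D002 flags P=0 W=1 U=0 S=0
  ⇒ fault: PAGE_NOT_PRESENT  — 1 lookups
#4 VA=0x38381B697 (r,kernel):
  [0] read 0x18 idx=14: raw=0x21007 flags P=1 W=1 U=1 S=0
  [1] read 0x21 idx=28: raw=0x22007 flags P=1 W=1 U=1 S=0
  [2] read 0x22 idx=27: raw=0x26007 flags P=1 W=1 U=1 S=0
  ⇒ phys 0x26697  [3 reads]
#5 VA=0x38381B697 (r,kernel):
  TLB hit vpn=0x38381B → PA=0x26697
#6 VA=0x1C06448 (w,kernel):
  [0] read 0x18 idx=0: raw=0x28007 flags P=1 W=1 U=1 S=0
  [1] read 0x28 idx=14: raw=0x2B007 flags P=1 W=1 U=1 S=0
  [2] read 0x2B idx=6: raw=0x2F007 flags P=1 W=1 U=1 S=0
  ⇒ phys 0x2F448  [3 reads]

Entries read for #5: 0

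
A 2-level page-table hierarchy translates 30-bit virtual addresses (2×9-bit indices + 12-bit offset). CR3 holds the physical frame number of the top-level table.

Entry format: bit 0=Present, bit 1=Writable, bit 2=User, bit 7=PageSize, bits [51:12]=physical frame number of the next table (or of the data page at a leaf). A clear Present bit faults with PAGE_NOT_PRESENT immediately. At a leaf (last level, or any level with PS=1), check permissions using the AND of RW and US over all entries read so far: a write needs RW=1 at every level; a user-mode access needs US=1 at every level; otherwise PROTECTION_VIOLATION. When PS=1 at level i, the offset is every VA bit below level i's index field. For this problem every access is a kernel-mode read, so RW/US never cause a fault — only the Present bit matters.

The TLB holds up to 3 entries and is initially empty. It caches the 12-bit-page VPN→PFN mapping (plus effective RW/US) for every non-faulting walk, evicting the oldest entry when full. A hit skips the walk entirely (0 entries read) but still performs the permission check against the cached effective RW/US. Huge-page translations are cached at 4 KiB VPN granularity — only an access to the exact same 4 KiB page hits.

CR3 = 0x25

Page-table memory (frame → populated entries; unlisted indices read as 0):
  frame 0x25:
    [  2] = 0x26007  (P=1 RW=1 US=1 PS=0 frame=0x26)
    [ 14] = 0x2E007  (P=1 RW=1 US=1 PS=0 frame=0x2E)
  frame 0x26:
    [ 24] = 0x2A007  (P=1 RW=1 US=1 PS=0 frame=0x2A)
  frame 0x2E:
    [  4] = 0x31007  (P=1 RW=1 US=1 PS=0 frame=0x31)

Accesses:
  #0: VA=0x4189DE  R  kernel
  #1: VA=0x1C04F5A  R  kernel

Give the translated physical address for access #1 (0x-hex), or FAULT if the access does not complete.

Trace:
#0 VA=0x4189DE (r,kernel):
  L0 @0x25[2] → 0x26007  P=1,RW=1,US=1,PS=0
  L1 @0x26[24] → 0x2A007  P=1,RW=1,US=1,PS=0
  → PA=0x2A9DE  (2 entries read)
#1 VA=0x1C04F5A (r,kernel):
  L0 @0x25[14] → 0x2E007  P=1,RW=1,US=1,PS=0
  L1 @0x2E[4] → 0x31007  P=1,RW=1,US=1,PS=0
  → PA=0x31F5A  (2 entries read)

Access #1 PA: 0x31F5A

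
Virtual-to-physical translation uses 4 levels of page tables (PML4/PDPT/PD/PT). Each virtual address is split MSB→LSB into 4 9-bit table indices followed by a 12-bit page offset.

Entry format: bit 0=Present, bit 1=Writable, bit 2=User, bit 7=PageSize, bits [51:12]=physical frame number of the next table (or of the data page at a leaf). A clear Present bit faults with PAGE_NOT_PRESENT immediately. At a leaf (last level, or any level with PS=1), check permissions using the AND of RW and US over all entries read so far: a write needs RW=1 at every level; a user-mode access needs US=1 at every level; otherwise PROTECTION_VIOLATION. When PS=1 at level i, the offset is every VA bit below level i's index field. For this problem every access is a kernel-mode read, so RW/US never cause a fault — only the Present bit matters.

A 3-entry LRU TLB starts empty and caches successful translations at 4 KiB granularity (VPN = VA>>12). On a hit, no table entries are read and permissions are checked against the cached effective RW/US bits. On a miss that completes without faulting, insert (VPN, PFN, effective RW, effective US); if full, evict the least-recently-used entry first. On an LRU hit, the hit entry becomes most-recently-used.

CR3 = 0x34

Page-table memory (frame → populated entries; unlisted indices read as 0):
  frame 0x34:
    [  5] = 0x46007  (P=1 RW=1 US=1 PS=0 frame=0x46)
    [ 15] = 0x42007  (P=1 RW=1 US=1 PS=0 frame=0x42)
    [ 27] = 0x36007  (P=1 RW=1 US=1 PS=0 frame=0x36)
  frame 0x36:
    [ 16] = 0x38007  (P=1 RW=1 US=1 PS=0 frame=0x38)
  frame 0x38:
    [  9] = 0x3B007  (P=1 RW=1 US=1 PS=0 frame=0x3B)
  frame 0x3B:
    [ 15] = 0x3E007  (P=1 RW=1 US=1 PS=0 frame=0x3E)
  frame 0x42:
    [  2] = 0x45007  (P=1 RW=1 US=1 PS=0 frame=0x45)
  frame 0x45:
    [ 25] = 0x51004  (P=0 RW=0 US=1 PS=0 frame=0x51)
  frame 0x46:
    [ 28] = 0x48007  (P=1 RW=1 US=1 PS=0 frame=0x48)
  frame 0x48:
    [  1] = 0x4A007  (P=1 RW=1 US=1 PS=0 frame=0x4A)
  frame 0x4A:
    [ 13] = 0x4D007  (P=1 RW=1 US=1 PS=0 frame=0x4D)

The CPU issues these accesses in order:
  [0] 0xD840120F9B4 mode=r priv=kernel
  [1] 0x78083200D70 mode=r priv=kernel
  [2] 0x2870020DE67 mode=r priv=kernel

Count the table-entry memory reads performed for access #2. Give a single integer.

Trace:
#0 VA=0xD840120F9B4 (r,kernel):
  L0: frame=0x34 idx=27 entry=0x36007 [P=1 RW=1 US=1 PS=0]
  L1: frame=0x36 idx=16 entry=0x38007 [P=1 RW=1 US=1 PS=0]
  L2: frame=0x38 idx=9 entry=0x3B007 [P=1 RW=1 US=1 PS=0]
  L3: frame=0x3B idx=15 entry=0x3E007 [P=1 RW=1 US=1 PS=0]
  → PA=0x3E9B4  (4 entries read)
#1 VA=0x78083200D70 (r,kernel):
  L0: frame=0x34 idx=15 entry=0x42007 [P=1 RW=1 US=1 PS=0]
  L1: frame=0x42 idx=2 entry=0x45007 [P=1 RW=1 US=1 PS=0]
  L2: frame=0x45 idx=25 entry=0x51004 [P=0 RW=0 US=1 PS=0]
  → PAGE_NOT_PRESENT  (3 entries read)
#2 VA=0x2870020DE67 (r,kernel):
  L0: frame=0x34 idx=5 entry=0x46007 [P=1 RW=1 US=1 PS=0]
  L1: frame=0x46 idx=28 entry=0x48007 [P=1 RW=1 US=1 PS=0]
  L2: frame=0x48 idx=1 entry=0x4A007 [P=1 RW=1 US=1 PS=0]
  L3: frame=0x4A idx=13 entry=0x4D007 [P=1 RW=1 US=1 PS=0]
  → PA=0x4DE67  (4 entries read)

Entries read for #2: 4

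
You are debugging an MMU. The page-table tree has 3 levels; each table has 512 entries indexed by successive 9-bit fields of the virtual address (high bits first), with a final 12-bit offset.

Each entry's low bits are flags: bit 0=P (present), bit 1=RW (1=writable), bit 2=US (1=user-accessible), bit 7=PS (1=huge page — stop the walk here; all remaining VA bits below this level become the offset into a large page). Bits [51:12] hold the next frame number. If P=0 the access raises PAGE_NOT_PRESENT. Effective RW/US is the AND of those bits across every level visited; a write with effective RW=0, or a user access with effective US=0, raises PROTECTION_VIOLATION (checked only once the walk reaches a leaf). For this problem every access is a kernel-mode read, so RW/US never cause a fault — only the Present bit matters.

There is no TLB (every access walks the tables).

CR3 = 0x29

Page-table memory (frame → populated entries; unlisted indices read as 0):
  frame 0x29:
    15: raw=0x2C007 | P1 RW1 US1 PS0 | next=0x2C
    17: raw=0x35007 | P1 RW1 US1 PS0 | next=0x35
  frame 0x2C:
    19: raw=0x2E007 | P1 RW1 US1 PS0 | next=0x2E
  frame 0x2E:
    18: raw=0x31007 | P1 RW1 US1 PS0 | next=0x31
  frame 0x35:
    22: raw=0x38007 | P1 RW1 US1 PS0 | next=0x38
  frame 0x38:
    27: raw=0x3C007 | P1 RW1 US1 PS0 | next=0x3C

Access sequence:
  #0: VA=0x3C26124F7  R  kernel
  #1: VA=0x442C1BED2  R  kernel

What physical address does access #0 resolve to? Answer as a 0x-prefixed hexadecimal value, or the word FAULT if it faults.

Trace:
#0 VA=0x3C26124F7 (r,kernel):
  L0: frame=0x29 idx=15 entry=0x2C007 [P=1 RW=1 US=1 PS=0]
  L1: frame=0x2C idx=19 entry=0x2E007 [P=1 RW=1 US=1 PS=0]
  L2: frame=0x2E idx=18 entry=0x31007 [P=1 RW=1 US=1 PS=0]
  → PA=0x314F7  (3 entries read)
#1 VA=0x442C1BED2 (r,kernel):
  L0: frame=0x29 idx=17 entry=0x35007 [P=1 RW=1 US=1 PS=0]
  L1: frame=0x35 idx=22 entry=0x38007 [P=1 RW=1 US=1 PS=0]
  L2: frame=0x38 idx=27 entry=0x3C007 [P=1 RW=1 US=1 PS=0]
  → PA=0x3CED2  (3 entries read)

Access #0 PA: 0x314F7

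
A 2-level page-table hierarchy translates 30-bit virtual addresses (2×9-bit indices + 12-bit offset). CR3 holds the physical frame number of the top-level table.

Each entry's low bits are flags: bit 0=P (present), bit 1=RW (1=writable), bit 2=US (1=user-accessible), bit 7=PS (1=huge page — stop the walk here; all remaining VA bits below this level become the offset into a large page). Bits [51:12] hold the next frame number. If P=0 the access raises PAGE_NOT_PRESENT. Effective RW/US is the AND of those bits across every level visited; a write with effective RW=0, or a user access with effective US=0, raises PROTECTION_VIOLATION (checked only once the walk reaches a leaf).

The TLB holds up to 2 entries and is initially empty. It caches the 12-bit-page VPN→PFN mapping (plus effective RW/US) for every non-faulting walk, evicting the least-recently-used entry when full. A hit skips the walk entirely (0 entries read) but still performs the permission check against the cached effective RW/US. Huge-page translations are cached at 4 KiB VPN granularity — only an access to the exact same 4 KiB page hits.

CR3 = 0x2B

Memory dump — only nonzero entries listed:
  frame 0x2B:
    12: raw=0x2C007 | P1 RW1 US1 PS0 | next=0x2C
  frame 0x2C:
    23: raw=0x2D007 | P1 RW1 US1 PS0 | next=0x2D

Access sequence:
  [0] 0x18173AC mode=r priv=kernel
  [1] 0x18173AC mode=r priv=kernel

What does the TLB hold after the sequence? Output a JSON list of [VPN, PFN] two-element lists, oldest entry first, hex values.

Trace:
#0 VA=0x18173AC (r,kernel):
  lvl0: tbl 0x2B, slot 12 ⇒ 0x2C007 (P1/RW1/US1/PS0)
  lvl1: tbl 0x2C, slot 23 ⇒ 0x2D007 (P1/RW1/US1/PS0)
  ⇒ phys 0x2D3AC  [2 reads]
#1 VA=0x18173AC (r,kernel):
  TLB hit vpn=0x1817 → PA=0x2D3AC

TLB: [["0x1817", "0x2D"]]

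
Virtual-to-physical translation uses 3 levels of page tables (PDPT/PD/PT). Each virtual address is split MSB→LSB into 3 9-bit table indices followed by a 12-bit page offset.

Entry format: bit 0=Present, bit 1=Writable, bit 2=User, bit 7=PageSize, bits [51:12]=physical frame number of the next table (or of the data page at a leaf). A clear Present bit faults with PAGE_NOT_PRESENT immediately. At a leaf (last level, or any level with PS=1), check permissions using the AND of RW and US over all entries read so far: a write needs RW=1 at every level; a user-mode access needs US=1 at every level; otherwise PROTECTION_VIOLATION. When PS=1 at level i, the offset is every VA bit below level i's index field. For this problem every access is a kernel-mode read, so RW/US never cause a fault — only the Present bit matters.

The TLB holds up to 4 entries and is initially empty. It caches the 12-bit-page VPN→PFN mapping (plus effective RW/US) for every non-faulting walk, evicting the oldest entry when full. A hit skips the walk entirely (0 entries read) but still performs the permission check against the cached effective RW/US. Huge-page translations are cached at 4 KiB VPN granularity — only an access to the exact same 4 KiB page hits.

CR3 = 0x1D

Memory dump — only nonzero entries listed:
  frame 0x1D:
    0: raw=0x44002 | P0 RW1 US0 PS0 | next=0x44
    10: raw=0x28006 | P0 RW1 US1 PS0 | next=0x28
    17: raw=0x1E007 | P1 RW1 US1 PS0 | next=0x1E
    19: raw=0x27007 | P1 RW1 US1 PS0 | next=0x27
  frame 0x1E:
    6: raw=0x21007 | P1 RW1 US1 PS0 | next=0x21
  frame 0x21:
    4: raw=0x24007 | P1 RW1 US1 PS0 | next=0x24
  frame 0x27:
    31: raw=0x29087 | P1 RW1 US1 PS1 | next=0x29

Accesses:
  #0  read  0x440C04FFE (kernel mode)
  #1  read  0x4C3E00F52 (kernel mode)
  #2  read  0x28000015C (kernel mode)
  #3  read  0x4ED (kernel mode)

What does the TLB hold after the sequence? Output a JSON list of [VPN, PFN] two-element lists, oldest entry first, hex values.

Per-access translation:
#0 VA=0x440C04FFE (r,kernel):
  [0] read 0x1D idx=17: raw=0x1E007 flags P=1 W=1 U=1 S=0
  [1] read 0x1E idx=6: raw=0x21007 flags P=1 W=1 U=1 S=0
  [2] read 0x21 idx=4: raw=0x24007 flags P=1 W=1 U=1 S=0
  ✓ 0x24FFE  — 3 lookups
#1 VA=0x4C3E00F52 (r,kernel):
  [0] read 0x1D idx=19: raw=0x27007 flags P=1 W=1 U=1 S=0
  [1] read 0x27 idx=31: raw=0x29087 flags P=1 W=1 U=1 S=1
  ✓ 0x29F52 (huge @L1)  — 2 lookups
#2 VA=0x28000015C (r,kernel):
  [0] read 0x1D idx=10: raw=0x28006 flags P=0 W=1 U=1 S=0
  ⇒ fault: PAGE_NOT_PRESENT  — 1 lookups
#3 VA=0x4ED (r,kernel):
  [0] read 0x1D idx=0: raw=0x44002 flags P=0 W=1 U=0 S=0
  ⇒ fault: PAGE_NOT_PRESENT  — 1 lookups

TLB: [["0x440C04", "0x24"], ["0x4C3E00", "0x29"]]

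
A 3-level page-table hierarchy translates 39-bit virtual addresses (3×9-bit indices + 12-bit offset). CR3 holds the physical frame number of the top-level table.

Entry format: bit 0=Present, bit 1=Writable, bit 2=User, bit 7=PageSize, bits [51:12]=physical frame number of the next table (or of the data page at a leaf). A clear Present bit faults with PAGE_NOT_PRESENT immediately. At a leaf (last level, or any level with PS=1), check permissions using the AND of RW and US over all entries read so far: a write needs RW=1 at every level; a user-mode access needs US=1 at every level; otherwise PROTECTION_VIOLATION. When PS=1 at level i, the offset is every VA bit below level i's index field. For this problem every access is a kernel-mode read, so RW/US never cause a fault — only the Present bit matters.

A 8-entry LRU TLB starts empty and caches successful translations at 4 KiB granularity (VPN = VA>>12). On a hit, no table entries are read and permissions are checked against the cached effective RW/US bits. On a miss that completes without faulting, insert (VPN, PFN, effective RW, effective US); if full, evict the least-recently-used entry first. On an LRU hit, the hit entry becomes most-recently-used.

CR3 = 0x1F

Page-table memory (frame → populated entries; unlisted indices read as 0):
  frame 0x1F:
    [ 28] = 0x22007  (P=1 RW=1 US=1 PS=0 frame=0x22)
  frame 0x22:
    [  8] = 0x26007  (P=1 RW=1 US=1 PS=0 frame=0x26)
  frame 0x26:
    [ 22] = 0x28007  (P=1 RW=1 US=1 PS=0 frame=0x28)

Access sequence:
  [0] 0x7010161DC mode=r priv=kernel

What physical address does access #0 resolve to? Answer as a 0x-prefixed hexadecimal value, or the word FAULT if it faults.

Trace:
#0 VA=0x7010161DC (r,kernel):
  [0] read 0x1F idx=28: raw=0x22007 flags P=1 W=1 U=1 S=0
  [1] read 0x22 idx=8: raw=0x26007 flags P=1 W=1 U=1 S=0
  [2] read 0x26 idx=22: raw=0x28007 flags P=1 W=1 U=1 S=0
  ✓ 0x281DC  — 3 lookups

Access #0 PA: 0x281DC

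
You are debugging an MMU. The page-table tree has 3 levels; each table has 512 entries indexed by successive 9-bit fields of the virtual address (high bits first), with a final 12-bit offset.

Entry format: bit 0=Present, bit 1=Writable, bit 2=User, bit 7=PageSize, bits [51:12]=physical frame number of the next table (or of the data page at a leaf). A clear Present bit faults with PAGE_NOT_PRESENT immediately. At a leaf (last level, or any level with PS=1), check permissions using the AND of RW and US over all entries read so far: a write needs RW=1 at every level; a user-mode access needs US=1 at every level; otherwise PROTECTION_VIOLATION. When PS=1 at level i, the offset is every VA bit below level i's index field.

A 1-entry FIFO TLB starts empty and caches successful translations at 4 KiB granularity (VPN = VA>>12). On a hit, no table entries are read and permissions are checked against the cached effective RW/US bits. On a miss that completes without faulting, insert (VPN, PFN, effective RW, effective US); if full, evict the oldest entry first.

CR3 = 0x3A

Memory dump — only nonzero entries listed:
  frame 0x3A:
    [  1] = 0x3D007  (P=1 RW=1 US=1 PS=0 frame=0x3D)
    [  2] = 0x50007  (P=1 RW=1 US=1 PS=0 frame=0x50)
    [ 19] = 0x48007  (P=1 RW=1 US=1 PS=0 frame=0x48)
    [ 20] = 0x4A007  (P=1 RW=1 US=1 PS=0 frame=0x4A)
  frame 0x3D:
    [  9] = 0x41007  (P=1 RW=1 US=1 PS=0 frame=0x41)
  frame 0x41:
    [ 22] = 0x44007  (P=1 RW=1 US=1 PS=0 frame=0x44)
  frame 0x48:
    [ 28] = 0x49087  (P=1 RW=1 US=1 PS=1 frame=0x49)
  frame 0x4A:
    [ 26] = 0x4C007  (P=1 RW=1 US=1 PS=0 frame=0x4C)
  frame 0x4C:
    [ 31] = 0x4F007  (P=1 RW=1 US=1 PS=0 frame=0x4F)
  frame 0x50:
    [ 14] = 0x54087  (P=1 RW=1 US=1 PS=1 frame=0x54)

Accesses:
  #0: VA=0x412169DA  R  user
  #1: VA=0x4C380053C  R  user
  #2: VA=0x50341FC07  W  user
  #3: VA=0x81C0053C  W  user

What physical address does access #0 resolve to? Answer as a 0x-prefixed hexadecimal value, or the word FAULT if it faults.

Per-access translation:
#0 VA=0x412169DA (r,user):
  L0 @0x3A[1] → 0x3D007  P=1,RW=1,US=1,PS=0
  L1 @0x3D[9] → 0x41007  P=1,RW=1,US=1,PS=0
  L2 @0x41[22] → 0x44007  P=1,RW=1,US=1,PS=0
  ⇒ phys 0x449DA  [3 reads]
#1 VA=0x4C380053C (r,user):
  L0 @0x3A[19] → 0x48007  P=1,RW=1,US=1,PS=0
  L1 @0x48[28] → 0x49087  P=1,RW=1,US=1,PS=1
  ⇒ phys 0x4953C (huge @L1)  [2 reads]
#2 VA=0x50341FC07 (w,user):
  L0 @0x3A[20] → 0x4A007  P=1,RW=1,US=1,PS=0
  L1 @0x4A[26] → 0x4C007  P=1,RW=1,US=1,PS=0
  L2 @0x4C[31] → 0x4F007  P=1,RW=1,US=1,PS=0
  ⇒ phys 0x4FC07  [3 reads]
#3 VA=0x81C0053C (w,user):
  L0 @0x3A[2] → 0x50007  P=1,RW=1,US=1,PS=0
  L1 @0x50[14] → 0x54087  P=1,RW=1,US=1,PS=1
  ⇒ phys 0x5453C (huge @L1)  [2 reads]

Access #0 PA: 0x449DA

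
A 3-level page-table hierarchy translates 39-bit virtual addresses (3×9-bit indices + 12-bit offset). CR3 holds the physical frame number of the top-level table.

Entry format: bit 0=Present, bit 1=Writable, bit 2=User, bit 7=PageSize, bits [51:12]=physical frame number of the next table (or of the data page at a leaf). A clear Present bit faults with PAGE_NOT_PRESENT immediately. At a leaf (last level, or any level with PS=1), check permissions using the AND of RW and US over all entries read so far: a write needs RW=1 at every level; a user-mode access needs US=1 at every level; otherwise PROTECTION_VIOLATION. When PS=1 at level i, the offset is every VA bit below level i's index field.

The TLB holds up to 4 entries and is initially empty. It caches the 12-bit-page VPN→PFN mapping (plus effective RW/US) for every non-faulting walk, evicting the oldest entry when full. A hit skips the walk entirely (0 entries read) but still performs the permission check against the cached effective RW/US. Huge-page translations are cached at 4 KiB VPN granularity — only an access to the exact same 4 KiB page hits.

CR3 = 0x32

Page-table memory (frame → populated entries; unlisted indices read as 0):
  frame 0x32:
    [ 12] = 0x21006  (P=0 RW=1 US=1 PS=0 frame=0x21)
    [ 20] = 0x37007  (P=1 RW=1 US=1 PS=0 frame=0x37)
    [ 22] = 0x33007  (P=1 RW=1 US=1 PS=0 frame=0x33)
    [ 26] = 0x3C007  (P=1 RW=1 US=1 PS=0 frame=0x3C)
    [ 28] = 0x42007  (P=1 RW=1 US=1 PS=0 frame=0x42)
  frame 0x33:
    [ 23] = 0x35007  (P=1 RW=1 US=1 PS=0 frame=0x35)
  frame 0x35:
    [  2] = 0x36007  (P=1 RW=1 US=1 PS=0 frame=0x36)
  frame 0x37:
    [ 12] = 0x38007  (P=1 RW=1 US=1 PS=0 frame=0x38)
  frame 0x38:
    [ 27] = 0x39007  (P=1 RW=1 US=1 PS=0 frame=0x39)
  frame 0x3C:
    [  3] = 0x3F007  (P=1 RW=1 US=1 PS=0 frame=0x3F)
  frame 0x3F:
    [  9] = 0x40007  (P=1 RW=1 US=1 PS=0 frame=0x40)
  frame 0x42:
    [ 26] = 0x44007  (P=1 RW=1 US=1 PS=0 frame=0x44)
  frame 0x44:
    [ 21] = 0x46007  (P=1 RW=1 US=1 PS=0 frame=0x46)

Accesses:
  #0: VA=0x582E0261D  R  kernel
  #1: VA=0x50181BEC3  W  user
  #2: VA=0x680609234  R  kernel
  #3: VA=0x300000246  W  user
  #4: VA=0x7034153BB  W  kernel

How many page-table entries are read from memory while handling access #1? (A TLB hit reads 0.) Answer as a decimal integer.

Per-access translation:
#0 VA=0x582E0261D (r,kernel):
  lvl0: tbl 0x32, slot 22 ⇒ 0x33007 (P1/RW1/US1/PS0)
  lvl1: tbl 0x33, slot 23 ⇒ 0x35007 (P1/RW1/US1/PS0)
  lvl2: tbl 0x35, slot 2 ⇒ 0x36007 (P1/RW1/US1/PS0)
  ⇒ phys 0x3661D  [3 reads]
#1 VA=0x50181BEC3 (w,user):
  lvl0: tbl 0x32, slot 20 ⇒ 0x37007 (P1/RW1/US1/PS0)
  lvl1: tbl 0x37, slot 12 ⇒ 0x38007 (P1/RW1/US1/PS0)
  lvl2: tbl 0x38, slot 27 ⇒ 0x39007 (P1/RW1/US1/PS0)
  ⇒ phys 0x39EC3  [3 reads]
#2 VA=0x680609234 (r,kernel):
  lvl0: tbl 0x32, slot 26 ⇒ 0x3C007 (P1/RW1/US1/PS0)
  lvl1: tbl 0x3C, slot 3 ⇒ 0x3F007 (P1/RW1/US1/PS0)
  lvl2: tbl 0x3F, slot 9 ⇒ 0x40007 (P1/RW1/US1/PS0)
  ⇒ phys 0x40234  [3 reads]
#3 VA=0x300000246 (w,user):
  lvl0: tbl 0x32, slot 12 ⇒ 0x21006 (P0/RW1/US1/PS0)
  ✗ PAGE_NOT_PRESENT  [1 reads]
#4 VA=0x7034153BB (w,kernel):
  lvl0: tbl 0x32, slot 28 ⇒ 0x42007 (P1/RW1/US1/PS0)
  lvl1: tbl 0x42, slot 26 ⇒ 0x44007 (P1/RW1/US1/PS0)
  lvl2: tbl 0x44, slot 21 ⇒ 0x46007 (P1/RW1/US1/PS0)
  ⇒ phys 0x463BB  [3 reads]

Entries read for #1: 3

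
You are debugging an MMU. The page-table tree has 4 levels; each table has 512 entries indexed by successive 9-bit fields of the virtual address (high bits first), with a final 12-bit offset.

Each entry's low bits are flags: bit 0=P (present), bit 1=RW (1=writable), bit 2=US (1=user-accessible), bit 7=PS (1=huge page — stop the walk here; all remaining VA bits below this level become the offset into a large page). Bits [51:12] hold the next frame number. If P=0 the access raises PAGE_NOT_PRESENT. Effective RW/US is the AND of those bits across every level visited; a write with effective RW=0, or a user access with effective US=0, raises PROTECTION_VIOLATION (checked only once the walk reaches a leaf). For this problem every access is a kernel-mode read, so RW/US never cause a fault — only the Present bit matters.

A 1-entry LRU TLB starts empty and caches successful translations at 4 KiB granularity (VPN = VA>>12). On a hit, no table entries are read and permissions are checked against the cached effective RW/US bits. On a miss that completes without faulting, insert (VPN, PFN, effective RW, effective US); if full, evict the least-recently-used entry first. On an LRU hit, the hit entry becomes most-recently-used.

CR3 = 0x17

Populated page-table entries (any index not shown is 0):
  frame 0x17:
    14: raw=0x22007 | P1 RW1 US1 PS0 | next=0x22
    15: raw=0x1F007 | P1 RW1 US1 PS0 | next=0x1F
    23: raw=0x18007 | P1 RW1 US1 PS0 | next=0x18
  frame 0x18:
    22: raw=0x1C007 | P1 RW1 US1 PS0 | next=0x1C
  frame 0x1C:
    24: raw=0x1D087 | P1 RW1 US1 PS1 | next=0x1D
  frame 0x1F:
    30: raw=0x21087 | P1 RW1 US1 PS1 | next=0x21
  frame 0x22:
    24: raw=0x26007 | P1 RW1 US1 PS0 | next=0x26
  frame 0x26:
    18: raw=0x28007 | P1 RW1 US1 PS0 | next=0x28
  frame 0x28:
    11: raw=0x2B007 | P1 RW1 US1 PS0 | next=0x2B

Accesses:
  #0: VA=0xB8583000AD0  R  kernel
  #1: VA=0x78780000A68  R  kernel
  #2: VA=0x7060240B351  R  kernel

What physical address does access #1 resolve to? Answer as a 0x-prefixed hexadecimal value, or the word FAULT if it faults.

Walk each access:
#0 VA=0xB8583000AD0 (r,kernel):
  lvl0: tbl 0x17, slot 23 ⇒ 0x18007 (P1/RW1/US1/PS0)
  lvl1: tbl 0x18, slot 22 ⇒ 0x1C007 (P1/RW1/US1/PS0)
  lvl2: tbl 0x1C, slot 24 ⇒ 0x1D087 (P1/RW1/US1/PS1)
  ⇒ phys 0x1DAD0 (huge @L2)  [3 reads]
#1 VA=0x78780000A68 (r,kernel):
  lvl0: tbl 0x17, slot 15 ⇒ 0x1F007 (P1/RW1/US1/PS0)
  lvl1: tbl 0x1F, slot 30 ⇒ 0x21087 (P1/RW1/US1/PS1)
  ⇒ phys 0x21A68 (huge @L1)  [2 reads]
#2 VA=0x7060240B351 (r,kernel):
  lvl0: tbl 0x17, slot 14 ⇒ 0x22007 (P1/RW1/US1/PS0)
  lvl1: tbl 0x22, slot 24 ⇒ 0x26007 (P1/RW1/US1/PS0)
  lvl2: tbl 0x26, slot 18 ⇒ 0x28007 (P1/RW1/US1/PS0)
  lvl3: tbl 0x28, slot 11 ⇒ 0x2B007 (P1/RW1/US1/PS0)
  ⇒ phys 0x2B351  [4 reads]

Access #1 PA: 0x21A68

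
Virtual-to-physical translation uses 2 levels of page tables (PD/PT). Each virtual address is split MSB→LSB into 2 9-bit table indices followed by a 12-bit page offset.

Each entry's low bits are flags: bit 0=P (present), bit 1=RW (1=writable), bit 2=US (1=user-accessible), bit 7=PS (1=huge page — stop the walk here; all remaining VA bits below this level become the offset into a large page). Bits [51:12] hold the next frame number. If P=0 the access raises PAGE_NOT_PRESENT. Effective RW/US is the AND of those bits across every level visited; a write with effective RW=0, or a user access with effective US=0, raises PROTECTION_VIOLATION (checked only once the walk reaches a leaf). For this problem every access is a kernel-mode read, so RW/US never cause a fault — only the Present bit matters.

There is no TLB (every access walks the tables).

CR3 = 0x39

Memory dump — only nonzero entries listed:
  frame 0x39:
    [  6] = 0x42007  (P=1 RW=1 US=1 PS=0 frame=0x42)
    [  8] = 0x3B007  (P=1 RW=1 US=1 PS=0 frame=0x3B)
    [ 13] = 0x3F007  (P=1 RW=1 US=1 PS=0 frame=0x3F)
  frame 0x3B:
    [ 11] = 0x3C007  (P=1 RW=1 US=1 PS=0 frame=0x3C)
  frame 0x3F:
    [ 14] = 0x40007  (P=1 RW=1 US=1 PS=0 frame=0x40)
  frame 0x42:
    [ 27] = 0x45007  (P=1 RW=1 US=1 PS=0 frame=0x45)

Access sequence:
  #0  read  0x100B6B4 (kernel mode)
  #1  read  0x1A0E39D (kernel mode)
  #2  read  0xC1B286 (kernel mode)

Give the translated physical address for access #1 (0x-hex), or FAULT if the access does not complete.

Walk each access:
#0 VA=0x100B6B4 (r,kernel):
  [0] read 0x39 idx=8: raw=0x3B007 flags P=1 W=1 U=1 S=0
  [1] read 0x3B idx=11: raw=0x3C007 flags P=1 W=1 U=1 S=0
  → PA=0x3C6B4  (2 entries read)
#1 VA=0x1A0E39D (r,kernel):
  [0] read 0x39 idx=13: raw=0x3F007 flags P=1 W=1 U=1 S=0
  [1] read 0x3F idx=14: raw=0x40007 flags P=1 W=1 U=1 S=0
  → PA=0x4039D  (2 entries read)
#2 VA=0xC1B286 (r,kernel):
  [0] read 0x39 idx=6: raw=0x42007 flags P=1 W=1 U=1 S=0
  [1] read 0x42 idx=27: raw=0x45007 flags P=1 W=1 U=1 S=0
  → PA=0x45286  (2 entries read)

Access #1 PA: 0x4039D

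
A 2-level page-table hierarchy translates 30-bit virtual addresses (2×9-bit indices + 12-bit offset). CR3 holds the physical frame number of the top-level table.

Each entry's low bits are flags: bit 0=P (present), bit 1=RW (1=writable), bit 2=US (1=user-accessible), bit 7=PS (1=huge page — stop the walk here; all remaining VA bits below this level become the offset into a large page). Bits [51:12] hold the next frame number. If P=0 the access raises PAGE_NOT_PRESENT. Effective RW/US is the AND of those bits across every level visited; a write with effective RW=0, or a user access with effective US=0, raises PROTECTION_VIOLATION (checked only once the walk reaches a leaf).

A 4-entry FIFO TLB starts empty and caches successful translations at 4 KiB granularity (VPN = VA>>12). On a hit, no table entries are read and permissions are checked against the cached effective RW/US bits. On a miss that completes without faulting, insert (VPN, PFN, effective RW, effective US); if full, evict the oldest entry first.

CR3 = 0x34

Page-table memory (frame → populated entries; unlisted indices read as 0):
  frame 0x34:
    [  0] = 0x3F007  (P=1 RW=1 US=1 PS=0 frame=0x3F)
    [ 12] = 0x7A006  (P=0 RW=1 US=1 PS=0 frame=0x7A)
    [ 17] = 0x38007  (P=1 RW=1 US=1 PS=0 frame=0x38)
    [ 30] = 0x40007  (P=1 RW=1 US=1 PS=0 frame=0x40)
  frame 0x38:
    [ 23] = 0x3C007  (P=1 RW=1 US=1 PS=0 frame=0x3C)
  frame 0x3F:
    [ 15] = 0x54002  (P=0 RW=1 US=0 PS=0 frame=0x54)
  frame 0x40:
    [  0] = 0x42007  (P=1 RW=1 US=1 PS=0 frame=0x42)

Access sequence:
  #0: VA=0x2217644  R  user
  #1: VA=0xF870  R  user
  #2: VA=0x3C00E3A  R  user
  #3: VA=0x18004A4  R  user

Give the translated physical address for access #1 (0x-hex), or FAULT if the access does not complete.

Walk each access:
#0 VA=0x2217644 (r,user):
  [0] read 0x34 idx=17: raw=0x38007 flags P=1 W=1 U=1 S=0
  [1] read 0x38 idx=23: raw=0x3C007 flags P=1 W=1 U=1 S=0
  → PA=0x3C644  (2 entries read)
#1 VA=0xF870 (r,user):
  [0] read 0x34 idx=0: raw=0x3F007 flags P=1 W=1 U=1 S=0
  [1] read 0x3F idx=15: raw=0x54002 flags P=0 W=1 U=0 S=0
  → PAGE_NOT_PRESENT  (2 entries read)
#2 VA=0x3C00E3A (r,user):
  [0] read 0x34 idx=30: raw=0x40007 flags P=1 W=1 U=1 S=0
  [1] read 0x40 idx=0: raw=0x42007 flags P=1 W=1 U=1 S=0
  → PA=0x42E3A  (2 entries read)
#3 VA=0x18004A4 (r,user):
  [0] read 0x34 idx=12: raw=0x7A006 flags P=0 W=1 U=1 S=0
  → PAGE_NOT_PRESENT  (1 entries read)

Access #1 PA: FAULT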